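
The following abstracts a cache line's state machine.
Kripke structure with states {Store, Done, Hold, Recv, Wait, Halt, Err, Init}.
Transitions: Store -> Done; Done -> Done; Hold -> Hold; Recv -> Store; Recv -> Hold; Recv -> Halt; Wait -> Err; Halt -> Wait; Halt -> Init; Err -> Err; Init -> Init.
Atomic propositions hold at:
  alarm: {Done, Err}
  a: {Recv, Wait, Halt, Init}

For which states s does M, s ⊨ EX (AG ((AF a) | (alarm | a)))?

{Store, Done, Recv, Wait, Halt, Err, Init}

AF a: least fixpoint, start Z0 = {Recv, Wait, Halt, Init}, add states with every successor in Z. Already a fixed point.
Sat(AF a) = {Recv, Wait, Halt, Init}
Sat(alarm | a) = {Done, Recv, Wait, Halt, Err, Init}
Sat((AF a) | (alarm | a)) = {Done, Recv, Wait, Halt, Err, Init}
AG ((AF a) | (alarm | a)): greatest fixpoint, start Z0 = {Done, Recv, Wait, Halt, Err, Init}, keep only states in Sat with every successor in Z. Z1 = {Done, Wait, Halt, Err, Init}; fixed.
Sat(AG ((AF a) | (alarm | a))) = {Done, Wait, Halt, Err, Init}
Sat(EX (AG ((AF a) | (alarm | a)))) = {s : some successor in {Done, Wait, Halt, Err, Init}} = {Store, Done, Recv, Wait, Halt, Err, Init}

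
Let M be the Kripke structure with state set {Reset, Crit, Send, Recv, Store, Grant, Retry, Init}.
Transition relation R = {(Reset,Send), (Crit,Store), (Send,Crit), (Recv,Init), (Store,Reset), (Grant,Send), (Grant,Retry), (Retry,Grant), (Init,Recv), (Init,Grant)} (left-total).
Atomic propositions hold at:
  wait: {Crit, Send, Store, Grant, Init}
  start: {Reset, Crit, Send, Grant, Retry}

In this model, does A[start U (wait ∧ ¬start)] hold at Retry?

Sat(¬start) = {Recv, Store, Init}
Sat(wait ∧ ¬start) = {Store, Init}
A[start U (wait ∧ ¬start)]: least fixpoint, start Z0 = Sat((wait ∧ ¬start)) = {Store, Init}, add states in Sat(start) with every successor in Z. Z1 = {Crit, Store, Init}; Z2 = {Crit, Send, Store, Init}; Z3 = {Reset, Crit, Send, Store, Init}; fixed.
Sat(A[start U (wait ∧ ¬start)]) = {Reset, Crit, Send, Store, Init}
Retry ∉ Sat(A[start U (wait ∧ ¬start)]) = {Reset, Crit, Send, Store, Init}, so the formula does not hold at Retry.

No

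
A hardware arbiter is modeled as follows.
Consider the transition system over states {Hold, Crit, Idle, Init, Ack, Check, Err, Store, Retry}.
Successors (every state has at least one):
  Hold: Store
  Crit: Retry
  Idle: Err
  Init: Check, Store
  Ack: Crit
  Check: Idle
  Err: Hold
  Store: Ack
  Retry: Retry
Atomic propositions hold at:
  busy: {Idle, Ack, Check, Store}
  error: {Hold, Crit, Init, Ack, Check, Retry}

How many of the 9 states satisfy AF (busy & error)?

7

Sat(busy & error) = {Ack, Check}
AF (busy & error): least fixpoint, start Z0 = {Ack, Check}, add states with every successor in Z. Z1 = {Ack, Check, Store}; Z2 = {Hold, Init, Ack, Check, Store}; Z3 = {Hold, Init, Ack, Check, Err, Store}; Z4 = {Hold, Idle, Init, Ack, Check, Err, Store}; fixed.
Sat(AF (busy & error)) = {Hold, Idle, Init, Ack, Check, Err, Store}
|Sat(AF (busy & error))| = |{Hold, Idle, Init, Ack, Check, Err, Store}| = 7.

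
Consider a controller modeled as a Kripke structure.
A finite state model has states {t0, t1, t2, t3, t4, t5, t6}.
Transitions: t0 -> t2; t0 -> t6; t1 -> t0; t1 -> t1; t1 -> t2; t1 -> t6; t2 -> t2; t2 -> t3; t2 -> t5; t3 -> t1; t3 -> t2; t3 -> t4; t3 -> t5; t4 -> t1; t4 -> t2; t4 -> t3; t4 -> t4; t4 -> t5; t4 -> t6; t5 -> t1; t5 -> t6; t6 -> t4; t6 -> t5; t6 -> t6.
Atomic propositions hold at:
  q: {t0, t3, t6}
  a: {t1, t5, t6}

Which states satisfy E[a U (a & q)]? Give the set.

{t1, t5, t6}

Sat(a & q) = {t6}
E[a U (a & q)]: least fixpoint, start Z0 = Sat((a & q)) = {t6}, add states in Sat(a) with some successor in Z. Z1 = {t1, t5, t6}; fixed.
Sat(E[a U (a & q)]) = {t1, t5, t6}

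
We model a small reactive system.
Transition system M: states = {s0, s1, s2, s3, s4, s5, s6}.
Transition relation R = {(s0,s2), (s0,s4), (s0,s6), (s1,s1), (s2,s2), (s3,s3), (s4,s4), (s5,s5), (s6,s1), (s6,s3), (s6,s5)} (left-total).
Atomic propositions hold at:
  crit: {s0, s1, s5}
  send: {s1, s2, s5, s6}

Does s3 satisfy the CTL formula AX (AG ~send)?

Sat(~send) = {s0, s3, s4}
AG ~send: greatest fixpoint, start Z0 = {s0, s3, s4}, keep only states in Sat with every successor in Z. Z1 = {s3, s4}; fixed.
Sat(AG ~send) = {s3, s4}
Sat(AX (AG ~send)) = {s : every successor in {s3, s4}} = {s3, s4}
s3 ∈ Sat(AX (AG ~send)) = {s3, s4}, so the formula holds at s3.

Yes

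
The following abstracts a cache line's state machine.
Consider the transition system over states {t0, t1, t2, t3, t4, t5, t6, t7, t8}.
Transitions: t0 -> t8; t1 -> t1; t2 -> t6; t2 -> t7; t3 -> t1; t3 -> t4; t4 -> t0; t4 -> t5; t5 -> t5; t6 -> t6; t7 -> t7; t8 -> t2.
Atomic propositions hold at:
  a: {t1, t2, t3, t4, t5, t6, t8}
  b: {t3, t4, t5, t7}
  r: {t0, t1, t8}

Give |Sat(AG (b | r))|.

3

Sat(b | r) = {t0, t1, t3, t4, t5, t7, t8}
AG (b | r): greatest fixpoint, start Z0 = {t0, t1, t3, t4, t5, t7, t8}, keep only states in Sat with every successor in Z. Z1 = {t0, t1, t3, t4, t5, t7}; Z2 = {t1, t3, t4, t5, t7}; Z3 = {t1, t3, t5, t7}; Z4 = {t1, t5, t7}; fixed.
Sat(AG (b | r)) = {t1, t5, t7}
|Sat(AG (b | r))| = |{t1, t5, t7}| = 3.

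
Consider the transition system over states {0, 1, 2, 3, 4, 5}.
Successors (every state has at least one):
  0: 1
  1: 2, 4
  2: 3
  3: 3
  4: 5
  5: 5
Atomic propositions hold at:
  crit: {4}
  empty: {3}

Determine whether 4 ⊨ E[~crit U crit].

Sat(~crit) = {0, 1, 2, 3, 5}
E[~crit U crit]: least fixpoint, start Z0 = Sat(crit) = {4}, add states in Sat(~crit) with some successor in Z. Z1 = {1, 4}; Z2 = {0, 1, 4}; fixed.
Sat(E[~crit U crit]) = {0, 1, 4}
4 ∈ Sat(E[~crit U crit]) = {0, 1, 4}, so the formula holds at 4.

Yes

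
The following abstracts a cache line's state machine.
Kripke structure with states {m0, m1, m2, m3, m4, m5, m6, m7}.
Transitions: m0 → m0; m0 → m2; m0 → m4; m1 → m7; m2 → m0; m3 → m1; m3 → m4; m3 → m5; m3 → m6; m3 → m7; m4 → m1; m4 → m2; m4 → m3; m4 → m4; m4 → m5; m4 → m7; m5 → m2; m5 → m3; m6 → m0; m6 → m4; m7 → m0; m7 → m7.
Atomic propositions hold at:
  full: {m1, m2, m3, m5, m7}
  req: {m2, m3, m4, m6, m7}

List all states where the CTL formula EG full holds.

{m1, m3, m5, m7}

EG full: greatest fixpoint, start Z0 = {m1, m2, m3, m5, m7}, keep only states in Sat with some successor in Z. Z1 = {m1, m3, m5, m7}; fixed.
Sat(EG full) = {m1, m3, m5, m7}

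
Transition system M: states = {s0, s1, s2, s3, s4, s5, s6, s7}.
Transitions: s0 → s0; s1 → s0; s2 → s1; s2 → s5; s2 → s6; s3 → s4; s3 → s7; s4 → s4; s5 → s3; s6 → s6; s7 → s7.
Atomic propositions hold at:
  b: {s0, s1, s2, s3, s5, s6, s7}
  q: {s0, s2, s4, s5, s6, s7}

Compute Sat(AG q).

{s0, s4, s6, s7}

AG q: greatest fixpoint, start Z0 = {s0, s2, s4, s5, s6, s7}, keep only states in Sat with every successor in Z. Z1 = {s0, s4, s6, s7}; fixed.
Sat(AG q) = {s0, s4, s6, s7}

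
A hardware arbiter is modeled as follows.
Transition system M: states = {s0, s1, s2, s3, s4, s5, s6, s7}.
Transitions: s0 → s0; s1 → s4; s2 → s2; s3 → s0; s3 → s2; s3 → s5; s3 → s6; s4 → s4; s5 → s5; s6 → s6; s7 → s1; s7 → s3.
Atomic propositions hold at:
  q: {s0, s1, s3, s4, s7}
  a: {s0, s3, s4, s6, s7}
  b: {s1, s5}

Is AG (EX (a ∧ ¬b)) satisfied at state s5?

Sat(¬b) = {s0, s2, s3, s4, s6, s7}
Sat(a ∧ ¬b) = {s0, s3, s4, s6, s7}
Sat(EX (a ∧ ¬b)) = {s : some successor in {s0, s3, s4, s6, s7}} = {s0, s1, s3, s4, s6, s7}
AG (EX (a ∧ ¬b)): greatest fixpoint, start Z0 = {s0, s1, s3, s4, s6, s7}, keep only states in Sat with every successor in Z. Z1 = {s0, s1, s4, s6, s7}; Z2 = {s0, s1, s4, s6}; fixed.
Sat(AG (EX (a ∧ ¬b))) = {s0, s1, s4, s6}
s5 ∉ Sat(AG (EX (a ∧ ¬b))) = {s0, s1, s4, s6}, so the formula does not hold at s5.

No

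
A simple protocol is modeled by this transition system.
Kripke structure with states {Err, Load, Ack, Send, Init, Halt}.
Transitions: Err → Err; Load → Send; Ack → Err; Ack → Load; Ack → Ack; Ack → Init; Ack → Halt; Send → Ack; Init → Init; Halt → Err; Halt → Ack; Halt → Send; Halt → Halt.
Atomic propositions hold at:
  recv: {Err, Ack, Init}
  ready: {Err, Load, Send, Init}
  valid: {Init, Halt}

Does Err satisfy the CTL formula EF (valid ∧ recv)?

Sat(valid ∧ recv) = {Init}
EF (valid ∧ recv): least fixpoint, start Z0 = {Init}, add states with some successor in Z. Z1 = {Ack, Init}; Z2 = {Ack, Send, Init, Halt}; Z3 = {Load, Ack, Send, Init, Halt}; fixed.
Sat(EF (valid ∧ recv)) = {Load, Ack, Send, Init, Halt}
Err ∉ Sat(EF (valid ∧ recv)) = {Load, Ack, Send, Init, Halt}, so the formula does not hold at Err.

No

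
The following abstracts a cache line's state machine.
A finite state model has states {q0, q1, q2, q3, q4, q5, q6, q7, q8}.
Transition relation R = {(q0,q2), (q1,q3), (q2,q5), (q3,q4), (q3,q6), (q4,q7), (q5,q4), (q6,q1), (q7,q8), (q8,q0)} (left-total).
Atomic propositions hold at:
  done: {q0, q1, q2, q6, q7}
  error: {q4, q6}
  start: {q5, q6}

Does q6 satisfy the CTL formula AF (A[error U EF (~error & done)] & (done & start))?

Sat(~error) = {q0, q1, q2, q3, q5, q7, q8}
Sat(~error & done) = {q0, q1, q2, q7}
EF (~error & done): least fixpoint, start Z0 = {q0, q1, q2, q7}, add states with some successor in Z. Z1 = {q0, q1, q2, q4, q6, q7, q8}; Z2 = {q0, q1, q2, q3, q4, q5, q6, q7, q8}; fixed.
Sat(EF (~error & done)) = {q0, q1, q2, q3, q4, q5, q6, q7, q8}
A[error U EF (~error & done)]: least fixpoint, start Z0 = Sat(EF (~error & done)) = {q0, q1, q2, q3, q4, q5, q6, q7, q8}, add states in Sat(error) with every successor in Z. Already a fixed point.
Sat(A[error U EF (~error & done)]) = {q0, q1, q2, q3, q4, q5, q6, q7, q8}
Sat(done & start) = {q6}
Sat(A[error U EF (~error & done)] & (done & start)) = {q6}
AF (A[error U EF (~error & done)] & (done & start)): least fixpoint, start Z0 = {q6}, add states with every successor in Z. Already a fixed point.
Sat(AF (A[error U EF (~error & done)] & (done & start))) = {q6}
q6 ∈ Sat(AF (A[error U EF (~error & done)] & (done & start))) = {q6}, so the formula holds at q6.

Yes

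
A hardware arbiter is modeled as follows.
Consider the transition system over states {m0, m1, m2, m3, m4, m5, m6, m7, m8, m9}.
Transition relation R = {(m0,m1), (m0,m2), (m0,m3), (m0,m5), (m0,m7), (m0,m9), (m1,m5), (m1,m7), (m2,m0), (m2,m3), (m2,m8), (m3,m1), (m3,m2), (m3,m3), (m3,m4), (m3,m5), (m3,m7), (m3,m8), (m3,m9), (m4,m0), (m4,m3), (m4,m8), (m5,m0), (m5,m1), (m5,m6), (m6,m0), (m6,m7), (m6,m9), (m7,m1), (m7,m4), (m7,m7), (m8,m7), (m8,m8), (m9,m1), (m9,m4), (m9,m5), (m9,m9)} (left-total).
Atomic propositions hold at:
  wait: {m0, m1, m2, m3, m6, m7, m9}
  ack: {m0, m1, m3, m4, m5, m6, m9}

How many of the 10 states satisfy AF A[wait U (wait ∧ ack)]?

6

Sat(wait ∧ ack) = {m0, m1, m3, m6, m9}
A[wait U (wait ∧ ack)]: least fixpoint, start Z0 = Sat((wait ∧ ack)) = {m0, m1, m3, m6, m9}, add states in Sat(wait) with every successor in Z. Already a fixed point.
Sat(A[wait U (wait ∧ ack)]) = {m0, m1, m3, m6, m9}
AF A[wait U (wait ∧ ack)]: least fixpoint, start Z0 = {m0, m1, m3, m6, m9}, add states with every successor in Z. Z1 = {m0, m1, m3, m5, m6, m9}; fixed.
Sat(AF A[wait U (wait ∧ ack)]) = {m0, m1, m3, m5, m6, m9}
|Sat(AF A[wait U (wait ∧ ack)])| = |{m0, m1, m3, m5, m6, m9}| = 6.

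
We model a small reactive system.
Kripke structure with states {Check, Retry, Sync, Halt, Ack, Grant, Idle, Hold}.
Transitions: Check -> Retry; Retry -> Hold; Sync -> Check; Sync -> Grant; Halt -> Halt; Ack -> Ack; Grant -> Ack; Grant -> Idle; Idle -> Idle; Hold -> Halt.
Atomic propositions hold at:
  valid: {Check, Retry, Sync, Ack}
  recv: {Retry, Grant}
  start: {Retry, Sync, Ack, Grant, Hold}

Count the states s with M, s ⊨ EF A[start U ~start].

7

Sat(~start) = {Check, Halt, Idle}
A[start U ~start]: least fixpoint, start Z0 = Sat(~start) = {Check, Halt, Idle}, add states in Sat(start) with every successor in Z. Z1 = {Check, Halt, Idle, Hold}; Z2 = {Check, Retry, Halt, Idle, Hold}; fixed.
Sat(A[start U ~start]) = {Check, Retry, Halt, Idle, Hold}
EF A[start U ~start]: least fixpoint, start Z0 = {Check, Retry, Halt, Idle, Hold}, add states with some successor in Z. Z1 = {Check, Retry, Sync, Halt, Grant, Idle, Hold}; fixed.
Sat(EF A[start U ~start]) = {Check, Retry, Sync, Halt, Grant, Idle, Hold}
|Sat(EF A[start U ~start])| = |{Check, Retry, Sync, Halt, Grant, Idle, Hold}| = 7.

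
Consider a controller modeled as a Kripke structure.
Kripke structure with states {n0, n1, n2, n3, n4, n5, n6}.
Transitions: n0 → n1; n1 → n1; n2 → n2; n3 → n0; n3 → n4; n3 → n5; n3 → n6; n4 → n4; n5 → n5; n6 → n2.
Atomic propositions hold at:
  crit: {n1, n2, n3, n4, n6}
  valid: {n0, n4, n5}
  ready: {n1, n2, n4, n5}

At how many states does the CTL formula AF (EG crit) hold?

EG crit: greatest fixpoint, start Z0 = {n1, n2, n3, n4, n6}, keep only states in Sat with some successor in Z. Already a fixed point.
Sat(EG crit) = {n1, n2, n3, n4, n6}
AF (EG crit): least fixpoint, start Z0 = {n1, n2, n3, n4, n6}, add states with every successor in Z. Z1 = {n0, n1, n2, n3, n4, n6}; fixed.
Sat(AF (EG crit)) = {n0, n1, n2, n3, n4, n6}
|Sat(AF (EG crit))| = |{n0, n1, n2, n3, n4, n6}| = 6.

6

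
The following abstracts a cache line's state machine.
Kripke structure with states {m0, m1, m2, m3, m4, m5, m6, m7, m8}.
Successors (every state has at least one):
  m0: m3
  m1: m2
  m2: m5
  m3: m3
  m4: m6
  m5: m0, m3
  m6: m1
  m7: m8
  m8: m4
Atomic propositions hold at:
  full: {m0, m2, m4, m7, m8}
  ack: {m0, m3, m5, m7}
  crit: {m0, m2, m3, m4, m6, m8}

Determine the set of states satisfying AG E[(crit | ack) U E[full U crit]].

Sat(crit | ack) = {m0, m2, m3, m4, m5, m6, m7, m8}
E[full U crit]: least fixpoint, start Z0 = Sat(crit) = {m0, m2, m3, m4, m6, m8}, add states in Sat(full) with some successor in Z. Z1 = {m0, m2, m3, m4, m6, m7, m8}; fixed.
Sat(E[full U crit]) = {m0, m2, m3, m4, m6, m7, m8}
E[(crit | ack) U E[full U crit]]: least fixpoint, start Z0 = Sat(E[full U crit]) = {m0, m2, m3, m4, m6, m7, m8}, add states in Sat(crit | ack) with some successor in Z. Z1 = {m0, m2, m3, m4, m5, m6, m7, m8}; fixed.
Sat(E[(crit | ack) U E[full U crit]]) = {m0, m2, m3, m4, m5, m6, m7, m8}
AG E[(crit | ack) U E[full U crit]]: greatest fixpoint, start Z0 = {m0, m2, m3, m4, m5, m6, m7, m8}, keep only states in Sat with every successor in Z. Z1 = {m0, m2, m3, m4, m5, m7, m8}; Z2 = {m0, m2, m3, m5, m7, m8}; Z3 = {m0, m2, m3, m5, m7}; Z4 = {m0, m2, m3, m5}; fixed.
Sat(AG E[(crit | ack) U E[full U crit]]) = {m0, m2, m3, m5}

{m0, m2, m3, m5}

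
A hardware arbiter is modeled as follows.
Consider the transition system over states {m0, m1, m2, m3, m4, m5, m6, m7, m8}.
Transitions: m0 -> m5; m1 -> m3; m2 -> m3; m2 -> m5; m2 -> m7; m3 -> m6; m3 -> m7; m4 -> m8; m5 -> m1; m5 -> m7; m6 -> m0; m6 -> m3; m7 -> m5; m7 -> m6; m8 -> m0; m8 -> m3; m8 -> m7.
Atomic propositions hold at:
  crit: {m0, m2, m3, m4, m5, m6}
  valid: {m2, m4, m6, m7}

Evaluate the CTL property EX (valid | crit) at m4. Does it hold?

Sat(valid | crit) = {m0, m2, m3, m4, m5, m6, m7}
Sat(EX (valid | crit)) = {s : some successor in {m0, m2, m3, m4, m5, m6, m7}} = {m0, m1, m2, m3, m5, m6, m7, m8}
m4 ∉ Sat(EX (valid | crit)) = {m0, m1, m2, m3, m5, m6, m7, m8}, so the formula does not hold at m4.

No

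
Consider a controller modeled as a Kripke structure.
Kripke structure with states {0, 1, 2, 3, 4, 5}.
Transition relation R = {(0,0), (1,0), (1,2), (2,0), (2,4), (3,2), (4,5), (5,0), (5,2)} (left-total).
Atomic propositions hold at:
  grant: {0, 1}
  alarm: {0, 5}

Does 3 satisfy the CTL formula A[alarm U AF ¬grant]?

Sat(¬grant) = {2, 3, 4, 5}
AF ¬grant: least fixpoint, start Z0 = {2, 3, 4, 5}, add states with every successor in Z. Already a fixed point.
Sat(AF ¬grant) = {2, 3, 4, 5}
A[alarm U AF ¬grant]: least fixpoint, start Z0 = Sat(AF ¬grant) = {2, 3, 4, 5}, add states in Sat(alarm) with every successor in Z. Already a fixed point.
Sat(A[alarm U AF ¬grant]) = {2, 3, 4, 5}
3 ∈ Sat(A[alarm U AF ¬grant]) = {2, 3, 4, 5}, so the formula holds at 3.

Yes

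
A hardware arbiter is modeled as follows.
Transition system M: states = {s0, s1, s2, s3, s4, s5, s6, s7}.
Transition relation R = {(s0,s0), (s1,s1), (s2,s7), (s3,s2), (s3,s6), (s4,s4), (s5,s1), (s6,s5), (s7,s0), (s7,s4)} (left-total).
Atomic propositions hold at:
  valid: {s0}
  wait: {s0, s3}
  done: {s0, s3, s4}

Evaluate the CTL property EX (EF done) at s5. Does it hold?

EF done: least fixpoint, start Z0 = {s0, s3, s4}, add states with some successor in Z. Z1 = {s0, s3, s4, s7}; Z2 = {s0, s2, s3, s4, s7}; fixed.
Sat(EF done) = {s0, s2, s3, s4, s7}
Sat(EX (EF done)) = {s : some successor in {s0, s2, s3, s4, s7}} = {s0, s2, s3, s4, s7}
s5 ∉ Sat(EX (EF done)) = {s0, s2, s3, s4, s7}, so the formula does not hold at s5.

No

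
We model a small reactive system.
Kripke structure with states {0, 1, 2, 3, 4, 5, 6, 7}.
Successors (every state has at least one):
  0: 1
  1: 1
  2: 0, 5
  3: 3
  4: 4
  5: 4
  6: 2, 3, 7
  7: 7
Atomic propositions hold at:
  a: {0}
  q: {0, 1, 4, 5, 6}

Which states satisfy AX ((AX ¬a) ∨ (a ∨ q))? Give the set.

{0, 1, 2, 3, 4, 5, 7}

Sat(¬a) = {1, 2, 3, 4, 5, 6, 7}
Sat(AX ¬a) = {s : every successor in {1, 2, 3, 4, 5, 6, 7}} = {0, 1, 3, 4, 5, 6, 7}
Sat(a ∨ q) = {0, 1, 4, 5, 6}
Sat((AX ¬a) ∨ (a ∨ q)) = {0, 1, 3, 4, 5, 6, 7}
Sat(AX ((AX ¬a) ∨ (a ∨ q))) = {s : every successor in {0, 1, 3, 4, 5, 6, 7}} = {0, 1, 2, 3, 4, 5, 7}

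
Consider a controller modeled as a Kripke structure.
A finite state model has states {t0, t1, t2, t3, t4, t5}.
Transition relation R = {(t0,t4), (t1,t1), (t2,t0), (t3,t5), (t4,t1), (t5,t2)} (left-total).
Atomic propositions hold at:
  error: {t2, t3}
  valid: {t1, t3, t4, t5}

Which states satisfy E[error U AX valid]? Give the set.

{t0, t1, t2, t3, t4}

Sat(AX valid) = {s : every successor in {t1, t3, t4, t5}} = {t0, t1, t3, t4}
E[error U AX valid]: least fixpoint, start Z0 = Sat(AX valid) = {t0, t1, t3, t4}, add states in Sat(error) with some successor in Z. Z1 = {t0, t1, t2, t3, t4}; fixed.
Sat(E[error U AX valid]) = {t0, t1, t2, t3, t4}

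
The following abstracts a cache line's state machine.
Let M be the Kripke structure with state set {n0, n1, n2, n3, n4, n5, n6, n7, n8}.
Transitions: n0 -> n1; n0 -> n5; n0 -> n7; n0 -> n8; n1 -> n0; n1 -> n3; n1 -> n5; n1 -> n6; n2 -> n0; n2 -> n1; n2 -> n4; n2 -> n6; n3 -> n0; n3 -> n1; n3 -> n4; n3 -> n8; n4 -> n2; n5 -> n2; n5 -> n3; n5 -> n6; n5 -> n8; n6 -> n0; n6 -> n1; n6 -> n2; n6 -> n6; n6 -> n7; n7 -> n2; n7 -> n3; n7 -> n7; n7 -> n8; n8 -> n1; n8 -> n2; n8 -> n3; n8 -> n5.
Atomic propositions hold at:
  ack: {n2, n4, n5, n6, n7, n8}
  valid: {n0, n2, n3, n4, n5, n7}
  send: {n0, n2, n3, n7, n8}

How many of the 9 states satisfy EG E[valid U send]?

7

E[valid U send]: least fixpoint, start Z0 = Sat(send) = {n0, n2, n3, n7, n8}, add states in Sat(valid) with some successor in Z. Z1 = {n0, n2, n3, n4, n5, n7, n8}; fixed.
Sat(E[valid U send]) = {n0, n2, n3, n4, n5, n7, n8}
EG E[valid U send]: greatest fixpoint, start Z0 = {n0, n2, n3, n4, n5, n7, n8}, keep only states in Sat with some successor in Z. Already a fixed point.
Sat(EG E[valid U send]) = {n0, n2, n3, n4, n5, n7, n8}
|Sat(EG E[valid U send])| = |{n0, n2, n3, n4, n5, n7, n8}| = 7.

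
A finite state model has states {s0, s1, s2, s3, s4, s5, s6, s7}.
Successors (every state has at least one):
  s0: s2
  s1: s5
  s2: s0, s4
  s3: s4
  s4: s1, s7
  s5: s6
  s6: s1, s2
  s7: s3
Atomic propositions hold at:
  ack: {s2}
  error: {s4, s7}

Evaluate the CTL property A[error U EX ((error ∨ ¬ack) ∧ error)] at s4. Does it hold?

Yes

Sat(¬ack) = {s0, s1, s3, s4, s5, s6, s7}
Sat(error ∨ ¬ack) = {s0, s1, s3, s4, s5, s6, s7}
Sat((error ∨ ¬ack) ∧ error) = {s4, s7}
Sat(EX ((error ∨ ¬ack) ∧ error)) = {s : some successor in {s4, s7}} = {s2, s3, s4}
A[error U EX ((error ∨ ¬ack) ∧ error)]: least fixpoint, start Z0 = Sat(EX ((error ∨ ¬ack) ∧ error)) = {s2, s3, s4}, add states in Sat(error) with every successor in Z. Z1 = {s2, s3, s4, s7}; fixed.
Sat(A[error U EX ((error ∨ ¬ack) ∧ error)]) = {s2, s3, s4, s7}
s4 ∈ Sat(A[error U EX ((error ∨ ¬ack) ∧ error)]) = {s2, s3, s4, s7}, so the formula holds at s4.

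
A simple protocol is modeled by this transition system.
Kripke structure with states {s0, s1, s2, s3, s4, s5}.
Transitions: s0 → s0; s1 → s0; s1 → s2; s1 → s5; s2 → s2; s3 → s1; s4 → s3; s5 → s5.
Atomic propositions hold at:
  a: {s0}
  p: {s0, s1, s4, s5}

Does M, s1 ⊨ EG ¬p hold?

Sat(¬p) = {s2, s3}
EG ¬p: greatest fixpoint, start Z0 = {s2, s3}, keep only states in Sat with some successor in Z. Z1 = {s2}; fixed.
Sat(EG ¬p) = {s2}
s1 ∉ Sat(EG ¬p) = {s2}, so the formula does not hold at s1.

No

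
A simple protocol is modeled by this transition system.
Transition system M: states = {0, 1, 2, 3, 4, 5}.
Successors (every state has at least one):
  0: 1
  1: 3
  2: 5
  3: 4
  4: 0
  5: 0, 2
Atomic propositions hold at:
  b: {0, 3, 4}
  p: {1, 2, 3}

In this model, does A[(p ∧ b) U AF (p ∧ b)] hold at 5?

No

Sat(p ∧ b) = {3}
AF (p ∧ b): least fixpoint, start Z0 = {3}, add states with every successor in Z. Z1 = {1, 3}; Z2 = {0, 1, 3}; Z3 = {0, 1, 3, 4}; fixed.
Sat(AF (p ∧ b)) = {0, 1, 3, 4}
A[(p ∧ b) U AF (p ∧ b)]: least fixpoint, start Z0 = Sat(AF (p ∧ b)) = {0, 1, 3, 4}, add states in Sat(p ∧ b) with every successor in Z. Already a fixed point.
Sat(A[(p ∧ b) U AF (p ∧ b)]) = {0, 1, 3, 4}
5 ∉ Sat(A[(p ∧ b) U AF (p ∧ b)]) = {0, 1, 3, 4}, so the formula does not hold at 5.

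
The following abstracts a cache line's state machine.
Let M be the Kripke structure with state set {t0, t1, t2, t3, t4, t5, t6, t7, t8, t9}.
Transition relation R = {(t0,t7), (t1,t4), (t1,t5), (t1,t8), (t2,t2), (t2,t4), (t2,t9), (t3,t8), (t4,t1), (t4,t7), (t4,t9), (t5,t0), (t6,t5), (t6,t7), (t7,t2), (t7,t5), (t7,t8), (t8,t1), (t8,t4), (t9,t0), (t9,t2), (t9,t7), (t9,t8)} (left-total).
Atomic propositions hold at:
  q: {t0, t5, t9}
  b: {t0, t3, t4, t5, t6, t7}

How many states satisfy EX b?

9

Sat(EX b) = {s : some successor in {t0, t3, t4, t5, t6, t7}} = {t0, t1, t2, t4, t5, t6, t7, t8, t9}
|Sat(EX b)| = |{t0, t1, t2, t4, t5, t6, t7, t8, t9}| = 9.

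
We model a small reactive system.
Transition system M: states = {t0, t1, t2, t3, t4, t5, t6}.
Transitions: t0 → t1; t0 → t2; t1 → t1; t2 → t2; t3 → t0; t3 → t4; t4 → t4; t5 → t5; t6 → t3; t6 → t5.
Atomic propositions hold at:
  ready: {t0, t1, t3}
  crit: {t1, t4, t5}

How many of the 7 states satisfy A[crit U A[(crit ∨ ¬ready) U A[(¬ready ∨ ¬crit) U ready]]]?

Sat(¬ready) = {t2, t4, t5, t6}
Sat(crit ∨ ¬ready) = {t1, t2, t4, t5, t6}
Sat(¬crit) = {t0, t2, t3, t6}
Sat(¬ready ∨ ¬crit) = {t0, t2, t3, t4, t5, t6}
A[(¬ready ∨ ¬crit) U ready]: least fixpoint, start Z0 = Sat(ready) = {t0, t1, t3}, add states in Sat(¬ready ∨ ¬crit) with every successor in Z. Already a fixed point.
Sat(A[(¬ready ∨ ¬crit) U ready]) = {t0, t1, t3}
A[(crit ∨ ¬ready) U A[(¬ready ∨ ¬crit) U ready]]: least fixpoint, start Z0 = Sat(A[(¬ready ∨ ¬crit) U ready]) = {t0, t1, t3}, add states in Sat(crit ∨ ¬ready) with every successor in Z. Already a fixed point.
Sat(A[(crit ∨ ¬ready) U A[(¬ready ∨ ¬crit) U ready]]) = {t0, t1, t3}
A[crit U A[(crit ∨ ¬ready) U A[(¬ready ∨ ¬crit) U ready]]]: least fixpoint, start Z0 = Sat(A[(crit ∨ ¬ready) U A[(¬ready ∨ ¬crit) U ready]]) = {t0, t1, t3}, add states in Sat(crit) with every successor in Z. Already a fixed point.
Sat(A[crit U A[(crit ∨ ¬ready) U A[(¬ready ∨ ¬crit) U ready]]]) = {t0, t1, t3}
|Sat(A[crit U A[(crit ∨ ¬ready) U A[(¬ready ∨ ¬crit) U ready]]])| = |{t0, t1, t3}| = 3.

3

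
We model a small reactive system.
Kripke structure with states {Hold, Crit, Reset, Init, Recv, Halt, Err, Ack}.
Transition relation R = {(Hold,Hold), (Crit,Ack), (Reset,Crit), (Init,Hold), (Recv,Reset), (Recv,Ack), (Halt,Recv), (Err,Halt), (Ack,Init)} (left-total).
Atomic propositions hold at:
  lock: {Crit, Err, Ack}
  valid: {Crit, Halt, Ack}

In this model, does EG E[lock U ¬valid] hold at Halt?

No

Sat(¬valid) = {Hold, Reset, Init, Recv, Err}
E[lock U ¬valid]: least fixpoint, start Z0 = Sat(¬valid) = {Hold, Reset, Init, Recv, Err}, add states in Sat(lock) with some successor in Z. Z1 = {Hold, Reset, Init, Recv, Err, Ack}; Z2 = {Hold, Crit, Reset, Init, Recv, Err, Ack}; fixed.
Sat(E[lock U ¬valid]) = {Hold, Crit, Reset, Init, Recv, Err, Ack}
EG E[lock U ¬valid]: greatest fixpoint, start Z0 = {Hold, Crit, Reset, Init, Recv, Err, Ack}, keep only states in Sat with some successor in Z. Z1 = {Hold, Crit, Reset, Init, Recv, Ack}; fixed.
Sat(EG E[lock U ¬valid]) = {Hold, Crit, Reset, Init, Recv, Ack}
Halt ∉ Sat(EG E[lock U ¬valid]) = {Hold, Crit, Reset, Init, Recv, Ack}, so the formula does not hold at Halt.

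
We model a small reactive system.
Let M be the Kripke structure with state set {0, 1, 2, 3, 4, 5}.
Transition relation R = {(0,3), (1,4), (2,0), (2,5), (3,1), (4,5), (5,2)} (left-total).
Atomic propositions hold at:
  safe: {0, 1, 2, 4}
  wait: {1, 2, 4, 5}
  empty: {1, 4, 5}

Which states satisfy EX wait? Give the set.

{1, 2, 3, 4, 5}

Sat(EX wait) = {s : some successor in {1, 2, 4, 5}} = {1, 2, 3, 4, 5}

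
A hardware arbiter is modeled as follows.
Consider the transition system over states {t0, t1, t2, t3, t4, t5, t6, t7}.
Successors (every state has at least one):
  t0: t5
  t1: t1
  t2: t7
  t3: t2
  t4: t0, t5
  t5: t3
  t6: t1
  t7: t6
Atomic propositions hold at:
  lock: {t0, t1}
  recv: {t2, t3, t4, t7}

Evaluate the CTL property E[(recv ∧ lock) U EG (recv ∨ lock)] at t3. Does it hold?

Sat(recv ∧ lock) = ∅
Sat(recv ∨ lock) = {t0, t1, t2, t3, t4, t7}
EG (recv ∨ lock): greatest fixpoint, start Z0 = {t0, t1, t2, t3, t4, t7}, keep only states in Sat with some successor in Z. Z1 = {t1, t2, t3, t4}; Z2 = {t1, t3}; Z3 = {t1}; fixed.
Sat(EG (recv ∨ lock)) = {t1}
E[(recv ∧ lock) U EG (recv ∨ lock)]: least fixpoint, start Z0 = Sat(EG (recv ∨ lock)) = {t1}, add states in Sat(recv ∧ lock) with some successor in Z. Already a fixed point.
Sat(E[(recv ∧ lock) U EG (recv ∨ lock)]) = {t1}
t3 ∉ Sat(E[(recv ∧ lock) U EG (recv ∨ lock)]) = {t1}, so the formula does not hold at t3.

No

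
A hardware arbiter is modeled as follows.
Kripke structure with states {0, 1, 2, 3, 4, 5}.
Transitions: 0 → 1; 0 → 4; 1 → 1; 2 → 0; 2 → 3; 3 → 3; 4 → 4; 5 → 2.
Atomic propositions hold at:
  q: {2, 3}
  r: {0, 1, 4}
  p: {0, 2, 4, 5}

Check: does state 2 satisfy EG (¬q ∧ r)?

Sat(¬q) = {0, 1, 4, 5}
Sat(¬q ∧ r) = {0, 1, 4}
EG (¬q ∧ r): greatest fixpoint, start Z0 = {0, 1, 4}, keep only states in Sat with some successor in Z. Already a fixed point.
Sat(EG (¬q ∧ r)) = {0, 1, 4}
2 ∉ Sat(EG (¬q ∧ r)) = {0, 1, 4}, so the formula does not hold at 2.

No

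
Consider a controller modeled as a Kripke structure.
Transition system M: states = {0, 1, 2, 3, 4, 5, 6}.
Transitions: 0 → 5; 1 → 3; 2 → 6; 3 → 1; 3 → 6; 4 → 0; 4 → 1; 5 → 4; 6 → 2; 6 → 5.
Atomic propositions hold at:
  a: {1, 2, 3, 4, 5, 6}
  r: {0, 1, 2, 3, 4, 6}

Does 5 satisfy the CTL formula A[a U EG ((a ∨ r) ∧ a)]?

Sat(a ∨ r) = {0, 1, 2, 3, 4, 5, 6}
Sat((a ∨ r) ∧ a) = {1, 2, 3, 4, 5, 6}
EG ((a ∨ r) ∧ a): greatest fixpoint, start Z0 = {1, 2, 3, 4, 5, 6}, keep only states in Sat with some successor in Z. Already a fixed point.
Sat(EG ((a ∨ r) ∧ a)) = {1, 2, 3, 4, 5, 6}
A[a U EG ((a ∨ r) ∧ a)]: least fixpoint, start Z0 = Sat(EG ((a ∨ r) ∧ a)) = {1, 2, 3, 4, 5, 6}, add states in Sat(a) with every successor in Z. Already a fixed point.
Sat(A[a U EG ((a ∨ r) ∧ a)]) = {1, 2, 3, 4, 5, 6}
5 ∈ Sat(A[a U EG ((a ∨ r) ∧ a)]) = {1, 2, 3, 4, 5, 6}, so the formula holds at 5.

Yes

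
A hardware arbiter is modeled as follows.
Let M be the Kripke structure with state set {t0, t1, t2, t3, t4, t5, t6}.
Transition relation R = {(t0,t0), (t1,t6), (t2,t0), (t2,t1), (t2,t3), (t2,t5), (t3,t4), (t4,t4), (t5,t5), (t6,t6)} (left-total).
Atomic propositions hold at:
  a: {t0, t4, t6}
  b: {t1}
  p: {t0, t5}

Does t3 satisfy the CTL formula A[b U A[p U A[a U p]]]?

No

A[a U p]: least fixpoint, start Z0 = Sat(p) = {t0, t5}, add states in Sat(a) with every successor in Z. Already a fixed point.
Sat(A[a U p]) = {t0, t5}
A[p U A[a U p]]: least fixpoint, start Z0 = Sat(A[a U p]) = {t0, t5}, add states in Sat(p) with every successor in Z. Already a fixed point.
Sat(A[p U A[a U p]]) = {t0, t5}
A[b U A[p U A[a U p]]]: least fixpoint, start Z0 = Sat(A[p U A[a U p]]) = {t0, t5}, add states in Sat(b) with every successor in Z. Already a fixed point.
Sat(A[b U A[p U A[a U p]]]) = {t0, t5}
t3 ∉ Sat(A[b U A[p U A[a U p]]]) = {t0, t5}, so the formula does not hold at t3.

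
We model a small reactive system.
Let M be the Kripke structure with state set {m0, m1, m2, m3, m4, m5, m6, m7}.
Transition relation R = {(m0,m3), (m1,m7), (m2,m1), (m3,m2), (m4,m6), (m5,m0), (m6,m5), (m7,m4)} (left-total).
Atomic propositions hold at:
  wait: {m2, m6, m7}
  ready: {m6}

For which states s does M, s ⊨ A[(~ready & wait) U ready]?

{m6}

Sat(~ready) = {m0, m1, m2, m3, m4, m5, m7}
Sat(~ready & wait) = {m2, m7}
A[(~ready & wait) U ready]: least fixpoint, start Z0 = Sat(ready) = {m6}, add states in Sat(~ready & wait) with every successor in Z. Already a fixed point.
Sat(A[(~ready & wait) U ready]) = {m6}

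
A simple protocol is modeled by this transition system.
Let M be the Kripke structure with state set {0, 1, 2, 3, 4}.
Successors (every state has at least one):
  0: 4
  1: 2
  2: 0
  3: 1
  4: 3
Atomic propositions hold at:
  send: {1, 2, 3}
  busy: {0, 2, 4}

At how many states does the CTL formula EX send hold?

3

Sat(EX send) = {s : some successor in {1, 2, 3}} = {1, 3, 4}
|Sat(EX send)| = |{1, 3, 4}| = 3.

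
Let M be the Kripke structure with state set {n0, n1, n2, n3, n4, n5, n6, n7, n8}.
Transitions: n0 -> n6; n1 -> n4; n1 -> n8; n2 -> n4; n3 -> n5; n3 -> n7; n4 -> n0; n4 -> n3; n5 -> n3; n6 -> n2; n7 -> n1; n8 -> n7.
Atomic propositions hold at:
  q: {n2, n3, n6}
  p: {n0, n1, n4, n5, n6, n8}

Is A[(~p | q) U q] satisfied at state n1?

Sat(~p) = {n2, n3, n7}
Sat(~p | q) = {n2, n3, n6, n7}
A[(~p | q) U q]: least fixpoint, start Z0 = Sat(q) = {n2, n3, n6}, add states in Sat(~p | q) with every successor in Z. Already a fixed point.
Sat(A[(~p | q) U q]) = {n2, n3, n6}
n1 ∉ Sat(A[(~p | q) U q]) = {n2, n3, n6}, so the formula does not hold at n1.

No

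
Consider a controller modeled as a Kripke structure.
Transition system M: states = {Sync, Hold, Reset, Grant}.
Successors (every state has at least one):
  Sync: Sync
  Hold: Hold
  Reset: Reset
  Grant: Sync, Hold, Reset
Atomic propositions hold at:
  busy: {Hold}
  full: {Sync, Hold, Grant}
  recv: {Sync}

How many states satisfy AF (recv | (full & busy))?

2

Sat(full & busy) = {Hold}
Sat(recv | (full & busy)) = {Sync, Hold}
AF (recv | (full & busy)): least fixpoint, start Z0 = {Sync, Hold}, add states with every successor in Z. Already a fixed point.
Sat(AF (recv | (full & busy))) = {Sync, Hold}
|Sat(AF (recv | (full & busy)))| = |{Sync, Hold}| = 2.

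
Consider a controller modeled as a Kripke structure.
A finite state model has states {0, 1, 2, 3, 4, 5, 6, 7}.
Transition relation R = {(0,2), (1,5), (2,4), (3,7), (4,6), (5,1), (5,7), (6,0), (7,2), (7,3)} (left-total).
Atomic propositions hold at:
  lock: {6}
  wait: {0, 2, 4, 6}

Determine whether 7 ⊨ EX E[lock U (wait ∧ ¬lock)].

Yes

Sat(¬lock) = {0, 1, 2, 3, 4, 5, 7}
Sat(wait ∧ ¬lock) = {0, 2, 4}
E[lock U (wait ∧ ¬lock)]: least fixpoint, start Z0 = Sat((wait ∧ ¬lock)) = {0, 2, 4}, add states in Sat(lock) with some successor in Z. Z1 = {0, 2, 4, 6}; fixed.
Sat(E[lock U (wait ∧ ¬lock)]) = {0, 2, 4, 6}
Sat(EX E[lock U (wait ∧ ¬lock)]) = {s : some successor in {0, 2, 4, 6}} = {0, 2, 4, 6, 7}
7 ∈ Sat(EX E[lock U (wait ∧ ¬lock)]) = {0, 2, 4, 6, 7}, so the formula holds at 7.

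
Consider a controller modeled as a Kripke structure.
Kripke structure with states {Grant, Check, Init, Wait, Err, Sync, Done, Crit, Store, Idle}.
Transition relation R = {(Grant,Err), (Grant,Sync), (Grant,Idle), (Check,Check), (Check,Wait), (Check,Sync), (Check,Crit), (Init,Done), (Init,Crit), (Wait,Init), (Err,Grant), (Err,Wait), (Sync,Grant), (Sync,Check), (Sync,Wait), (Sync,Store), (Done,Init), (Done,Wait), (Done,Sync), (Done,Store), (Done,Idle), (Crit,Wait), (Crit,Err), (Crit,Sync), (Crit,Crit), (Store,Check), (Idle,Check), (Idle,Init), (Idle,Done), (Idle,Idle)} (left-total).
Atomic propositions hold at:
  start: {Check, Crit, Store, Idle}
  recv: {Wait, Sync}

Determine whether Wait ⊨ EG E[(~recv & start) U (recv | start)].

No

Sat(~recv) = {Grant, Check, Init, Err, Done, Crit, Store, Idle}
Sat(~recv & start) = {Check, Crit, Store, Idle}
Sat(recv | start) = {Check, Wait, Sync, Crit, Store, Idle}
E[(~recv & start) U (recv | start)]: least fixpoint, start Z0 = Sat((recv | start)) = {Check, Wait, Sync, Crit, Store, Idle}, add states in Sat(~recv & start) with some successor in Z. Already a fixed point.
Sat(E[(~recv & start) U (recv | start)]) = {Check, Wait, Sync, Crit, Store, Idle}
EG E[(~recv & start) U (recv | start)]: greatest fixpoint, start Z0 = {Check, Wait, Sync, Crit, Store, Idle}, keep only states in Sat with some successor in Z. Z1 = {Check, Sync, Crit, Store, Idle}; fixed.
Sat(EG E[(~recv & start) U (recv | start)]) = {Check, Sync, Crit, Store, Idle}
Wait ∉ Sat(EG E[(~recv & start) U (recv | start)]) = {Check, Sync, Crit, Store, Idle}, so the formula does not hold at Wait.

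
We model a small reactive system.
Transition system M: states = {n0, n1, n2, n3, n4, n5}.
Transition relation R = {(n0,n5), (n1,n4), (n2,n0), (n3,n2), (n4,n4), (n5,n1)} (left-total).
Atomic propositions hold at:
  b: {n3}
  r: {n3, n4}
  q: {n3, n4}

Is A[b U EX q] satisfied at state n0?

No

Sat(EX q) = {s : some successor in {n3, n4}} = {n1, n4}
A[b U EX q]: least fixpoint, start Z0 = Sat(EX q) = {n1, n4}, add states in Sat(b) with every successor in Z. Already a fixed point.
Sat(A[b U EX q]) = {n1, n4}
n0 ∉ Sat(A[b U EX q]) = {n1, n4}, so the formula does not hold at n0.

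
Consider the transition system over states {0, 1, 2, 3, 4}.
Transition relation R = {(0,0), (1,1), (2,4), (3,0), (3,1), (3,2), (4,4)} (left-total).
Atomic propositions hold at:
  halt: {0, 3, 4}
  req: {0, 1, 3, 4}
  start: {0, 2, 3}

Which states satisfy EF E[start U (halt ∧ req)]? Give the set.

Sat(halt ∧ req) = {0, 3, 4}
E[start U (halt ∧ req)]: least fixpoint, start Z0 = Sat((halt ∧ req)) = {0, 3, 4}, add states in Sat(start) with some successor in Z. Z1 = {0, 2, 3, 4}; fixed.
Sat(E[start U (halt ∧ req)]) = {0, 2, 3, 4}
EF E[start U (halt ∧ req)]: least fixpoint, start Z0 = {0, 2, 3, 4}, add states with some successor in Z. Already a fixed point.
Sat(EF E[start U (halt ∧ req)]) = {0, 2, 3, 4}

{0, 2, 3, 4}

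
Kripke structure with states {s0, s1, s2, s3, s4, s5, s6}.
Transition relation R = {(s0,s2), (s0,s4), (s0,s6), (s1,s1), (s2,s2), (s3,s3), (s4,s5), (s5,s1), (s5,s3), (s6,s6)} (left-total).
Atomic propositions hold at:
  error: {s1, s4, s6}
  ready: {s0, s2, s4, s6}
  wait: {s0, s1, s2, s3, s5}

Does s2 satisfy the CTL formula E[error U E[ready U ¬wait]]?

Sat(¬wait) = {s4, s6}
E[ready U ¬wait]: least fixpoint, start Z0 = Sat(¬wait) = {s4, s6}, add states in Sat(ready) with some successor in Z. Z1 = {s0, s4, s6}; fixed.
Sat(E[ready U ¬wait]) = {s0, s4, s6}
E[error U E[ready U ¬wait]]: least fixpoint, start Z0 = Sat(E[ready U ¬wait]) = {s0, s4, s6}, add states in Sat(error) with some successor in Z. Already a fixed point.
Sat(E[error U E[ready U ¬wait]]) = {s0, s4, s6}
s2 ∉ Sat(E[error U E[ready U ¬wait]]) = {s0, s4, s6}, so the formula does not hold at s2.

No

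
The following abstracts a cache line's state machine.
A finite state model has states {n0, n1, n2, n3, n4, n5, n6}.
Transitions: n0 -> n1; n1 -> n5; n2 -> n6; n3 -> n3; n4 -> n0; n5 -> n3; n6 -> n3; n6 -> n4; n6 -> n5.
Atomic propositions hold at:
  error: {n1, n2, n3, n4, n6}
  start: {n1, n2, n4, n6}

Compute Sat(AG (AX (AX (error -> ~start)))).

Sat(~start) = {n0, n3, n5}
Sat(error -> ~start) = {n0, n3, n5}
Sat(AX (error -> ~start)) = {s : every successor in {n0, n3, n5}} = {n1, n3, n4, n5}
Sat(AX (AX (error -> ~start))) = {s : every successor in {n1, n3, n4, n5}} = {n0, n1, n3, n5, n6}
AG (AX (AX (error -> ~start))): greatest fixpoint, start Z0 = {n0, n1, n3, n5, n6}, keep only states in Sat with every successor in Z. Z1 = {n0, n1, n3, n5}; fixed.
Sat(AG (AX (AX (error -> ~start)))) = {n0, n1, n3, n5}

{n0, n1, n3, n5}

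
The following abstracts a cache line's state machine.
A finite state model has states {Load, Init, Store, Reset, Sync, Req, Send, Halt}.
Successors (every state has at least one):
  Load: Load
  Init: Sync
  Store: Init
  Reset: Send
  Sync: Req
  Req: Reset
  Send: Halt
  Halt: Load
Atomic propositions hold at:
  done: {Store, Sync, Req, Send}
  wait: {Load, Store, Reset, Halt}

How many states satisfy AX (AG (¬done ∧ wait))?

3

Sat(¬done) = {Load, Init, Reset, Halt}
Sat(¬done ∧ wait) = {Load, Reset, Halt}
AG (¬done ∧ wait): greatest fixpoint, start Z0 = {Load, Reset, Halt}, keep only states in Sat with every successor in Z. Z1 = {Load, Halt}; fixed.
Sat(AG (¬done ∧ wait)) = {Load, Halt}
Sat(AX (AG (¬done ∧ wait))) = {s : every successor in {Load, Halt}} = {Load, Send, Halt}
|Sat(AX (AG (¬done ∧ wait)))| = |{Load, Send, Halt}| = 3.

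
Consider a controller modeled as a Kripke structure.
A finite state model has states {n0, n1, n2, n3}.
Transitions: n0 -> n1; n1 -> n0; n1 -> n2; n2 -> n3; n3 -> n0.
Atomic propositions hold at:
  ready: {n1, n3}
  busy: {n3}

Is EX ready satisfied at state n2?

Yes

Sat(EX ready) = {s : some successor in {n1, n3}} = {n0, n2}
n2 ∈ Sat(EX ready) = {n0, n2}, so the formula holds at n2.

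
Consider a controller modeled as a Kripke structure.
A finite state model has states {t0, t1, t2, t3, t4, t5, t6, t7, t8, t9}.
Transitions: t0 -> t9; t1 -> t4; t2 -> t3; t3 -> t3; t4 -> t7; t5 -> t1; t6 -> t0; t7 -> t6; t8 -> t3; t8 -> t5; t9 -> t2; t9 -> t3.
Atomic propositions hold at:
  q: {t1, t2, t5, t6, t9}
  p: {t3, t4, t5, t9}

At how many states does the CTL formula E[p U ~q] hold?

Sat(~q) = {t0, t3, t4, t7, t8}
E[p U ~q]: least fixpoint, start Z0 = Sat(~q) = {t0, t3, t4, t7, t8}, add states in Sat(p) with some successor in Z. Z1 = {t0, t3, t4, t7, t8, t9}; fixed.
Sat(E[p U ~q]) = {t0, t3, t4, t7, t8, t9}
|Sat(E[p U ~q])| = |{t0, t3, t4, t7, t8, t9}| = 6.

6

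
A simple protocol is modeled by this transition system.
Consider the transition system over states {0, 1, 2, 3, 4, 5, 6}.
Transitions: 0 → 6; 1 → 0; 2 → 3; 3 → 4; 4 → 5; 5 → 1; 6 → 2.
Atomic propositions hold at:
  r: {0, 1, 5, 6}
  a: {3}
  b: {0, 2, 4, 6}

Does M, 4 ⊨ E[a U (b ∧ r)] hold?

Sat(b ∧ r) = {0, 6}
E[a U (b ∧ r)]: least fixpoint, start Z0 = Sat((b ∧ r)) = {0, 6}, add states in Sat(a) with some successor in Z. Already a fixed point.
Sat(E[a U (b ∧ r)]) = {0, 6}
4 ∉ Sat(E[a U (b ∧ r)]) = {0, 6}, so the formula does not hold at 4.

No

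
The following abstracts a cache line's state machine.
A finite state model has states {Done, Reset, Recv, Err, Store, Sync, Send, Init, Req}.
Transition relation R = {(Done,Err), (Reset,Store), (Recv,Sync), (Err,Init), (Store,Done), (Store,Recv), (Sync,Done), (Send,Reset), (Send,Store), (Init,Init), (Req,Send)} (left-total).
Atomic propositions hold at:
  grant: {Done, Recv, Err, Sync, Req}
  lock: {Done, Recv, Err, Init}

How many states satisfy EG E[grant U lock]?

E[grant U lock]: least fixpoint, start Z0 = Sat(lock) = {Done, Recv, Err, Init}, add states in Sat(grant) with some successor in Z. Z1 = {Done, Recv, Err, Sync, Init}; fixed.
Sat(E[grant U lock]) = {Done, Recv, Err, Sync, Init}
EG E[grant U lock]: greatest fixpoint, start Z0 = {Done, Recv, Err, Sync, Init}, keep only states in Sat with some successor in Z. Already a fixed point.
Sat(EG E[grant U lock]) = {Done, Recv, Err, Sync, Init}
|Sat(EG E[grant U lock])| = |{Done, Recv, Err, Sync, Init}| = 5.

5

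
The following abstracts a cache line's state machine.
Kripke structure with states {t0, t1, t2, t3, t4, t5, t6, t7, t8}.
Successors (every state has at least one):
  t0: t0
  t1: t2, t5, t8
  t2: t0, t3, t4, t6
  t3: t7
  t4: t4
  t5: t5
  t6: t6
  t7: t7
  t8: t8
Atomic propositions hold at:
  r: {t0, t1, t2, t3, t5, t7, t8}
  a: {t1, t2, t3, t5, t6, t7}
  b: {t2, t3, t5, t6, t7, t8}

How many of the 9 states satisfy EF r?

7

EF r: least fixpoint, start Z0 = {t0, t1, t2, t3, t5, t7, t8}, add states with some successor in Z. Already a fixed point.
Sat(EF r) = {t0, t1, t2, t3, t5, t7, t8}
|Sat(EF r)| = |{t0, t1, t2, t3, t5, t7, t8}| = 7.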